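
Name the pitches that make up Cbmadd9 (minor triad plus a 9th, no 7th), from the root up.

Cbmadd9: minor added-ninth on Cb.
- root: Cb
- minor 3rd: Ebb
- perfect 5th: Gb
- major 9th: Db

Cb Ebb Gb Db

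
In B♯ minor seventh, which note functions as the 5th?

B♯ minor seventh is built on B-sharp; its 5th is a perfect 5th above the root.
A fifth above B uses the letter F, and the perfect 5th above B-sharp is F-double-sharp.

F-double-sharp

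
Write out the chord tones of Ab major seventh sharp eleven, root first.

Ab major seventh sharp eleven is a major seventh sharp eleven built on Ab.
Root: Ab
Major 3rd (3rd): C
Perfect 5th (5th): Eb
Major 7th (7th): G
Augmented 11th (11th): D

Ab C Eb G D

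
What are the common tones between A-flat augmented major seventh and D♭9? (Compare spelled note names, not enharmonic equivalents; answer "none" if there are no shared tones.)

A♭

A-flat augmented major seventh: A♭ C E G
D♭9: D♭ F A♭ C♭ E♭
Common to both → A♭.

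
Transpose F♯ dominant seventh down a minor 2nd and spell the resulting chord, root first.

A minor 2nd down from F# is E#, so the new chord is E# dominant seventh.
root → E#
3rd (major 3rd) → G##
5th (perfect 5th) → B#
7th (minor 7th) → D#

E#  G##  B#  D#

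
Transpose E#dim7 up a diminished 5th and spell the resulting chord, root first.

Transposed root: E# → B (diminished 5th up). So we spell B diminished seventh:
B — root
D — minor 3rd
F — diminished 5th
Ab — diminished 7th

B – D – F – Ab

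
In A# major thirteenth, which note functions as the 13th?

F##

Root of A# major thirteenth = A#. The 13th is a major 13th: A# up a major 13th → F##.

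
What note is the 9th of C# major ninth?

D♯

C# major ninth is built on C♯; its 9th is a major 9th above the root.
A second above C uses the letter D, and the major 9th above C♯ is D♯.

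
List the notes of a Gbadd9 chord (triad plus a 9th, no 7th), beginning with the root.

G♭ – B♭ – D♭ – A♭

Root G♭, quality added-ninth:
- root: G♭
- major 3rd: B♭
- perfect 5th: D♭
- major 9th: A♭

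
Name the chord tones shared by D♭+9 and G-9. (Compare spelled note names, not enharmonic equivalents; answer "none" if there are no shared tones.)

D♭+9 = Db, F, A, Cb, Eb.
G-9 = G, Bb, D, F, A.
Shared: F, A.

F – A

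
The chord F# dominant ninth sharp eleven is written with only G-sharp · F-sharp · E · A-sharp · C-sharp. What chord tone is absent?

The full F# dominant ninth sharp eleven chord is F-sharp, A-sharp, C-sharp, E, G-sharp, B-sharp.
Comparing with the voicing, the augmented 11th (11th) — B-sharp — is absent.

B-sharp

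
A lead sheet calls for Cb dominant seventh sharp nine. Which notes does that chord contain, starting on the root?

Cb dominant seventh sharp nine: dominant seventh sharp nine on C-flat.
C-flat — root
E-flat — major 3rd
G-flat — perfect 5th
B-double-flat — minor 7th
D — augmented 9th

C-flat E-flat G-flat B-double-flat D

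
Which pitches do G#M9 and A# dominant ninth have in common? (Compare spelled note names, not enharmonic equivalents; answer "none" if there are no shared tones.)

G#M9 = G#, B#, D#, F##, A#.
A# dominant ninth = A#, C##, E#, G#, B#.
Shared: G#, B#, A#.

G# B# A#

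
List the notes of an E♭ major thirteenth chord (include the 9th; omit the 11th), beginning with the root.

E♭ major thirteenth is a major thirteenth built on Eb.
Eb — root
G — major 3rd
Bb — perfect 5th
D — major 7th
F — major 9th
C — major 13th

Eb  G  Bb  D  F  C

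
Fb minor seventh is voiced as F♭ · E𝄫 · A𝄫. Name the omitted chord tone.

C♭

Fb minor seventh = F♭, A𝄫, C♭, E𝄫. The voicing lacks the 5th (perfect 5th), C♭.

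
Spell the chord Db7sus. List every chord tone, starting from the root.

Db – Gb – Ab – Cb

Db7sus is a dominant seventh suspended fourth built on Db.
Db — root
Gb — perfect 4th
Ab — perfect 5th
Cb — minor 7th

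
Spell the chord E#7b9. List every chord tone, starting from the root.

E#, G##, B#, D#, F#

Root E#, quality dominant seventh flat nine:
- root: E#
- major 3rd: G##
- perfect 5th: B#
- minor 7th: D#
- minor 9th: F#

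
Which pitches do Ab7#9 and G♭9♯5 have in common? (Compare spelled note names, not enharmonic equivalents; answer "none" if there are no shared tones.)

Ab7#9 = Ab, C, Eb, Gb, B.
G♭9♯5 = Gb, Bb, D, Fb, Ab.
Shared: Ab, Gb.

Ab Gb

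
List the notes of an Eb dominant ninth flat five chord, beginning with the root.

E-flat – G – B-double-flat – D-flat – F

Eb dominant ninth flat five is a dominant ninth flat five built on E-flat.
- root: E-flat
- major 3rd: G
- diminished 5th: B-double-flat
- minor 7th: D-flat
- major 9th: F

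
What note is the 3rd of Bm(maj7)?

Bm(maj7) is built on B; its 3rd is a minor 3rd above the root.
A third above B uses the letter D, and the minor 3rd above B is D.

D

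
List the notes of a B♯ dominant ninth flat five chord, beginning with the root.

B♯ dominant ninth flat five is a dominant ninth flat five built on B♯.
Root: B♯
Major 3rd (3rd): D𝄪
Diminished 5th (5th): F♯
Minor 7th (7th): A♯
Major 9th (9th): C𝄪

B♯ – D𝄪 – F♯ – A♯ – C𝄪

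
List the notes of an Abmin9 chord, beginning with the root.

Ab, Cb, Eb, Gb, Bb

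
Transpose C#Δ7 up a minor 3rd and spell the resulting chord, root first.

E, G#, B, D#

A minor 3rd up from C# is E, so the new chord is E major seventh.
root → E
3rd (major 3rd) → G#
5th (perfect 5th) → B
7th (major 7th) → D#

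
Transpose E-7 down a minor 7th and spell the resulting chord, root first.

F♯  A  C♯  E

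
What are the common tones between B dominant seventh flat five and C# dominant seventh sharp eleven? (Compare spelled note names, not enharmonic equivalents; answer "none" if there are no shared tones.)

B

B dominant seventh flat five = B, D-sharp, F, A.
C# dominant seventh sharp eleven = C-sharp, E-sharp, G-sharp, B, F-double-sharp.
Shared: B.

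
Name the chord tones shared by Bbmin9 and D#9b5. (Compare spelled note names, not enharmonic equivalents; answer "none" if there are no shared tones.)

none

Bbmin9 = B♭, D♭, F, A♭, C.
D#9b5 = D♯, F𝄪, A, C♯, E♯.
Shared: none.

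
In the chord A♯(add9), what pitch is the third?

Root of A♯(add9) = A#. The 3rd is a major 3rd: A# up a major 3rd → C##.

C##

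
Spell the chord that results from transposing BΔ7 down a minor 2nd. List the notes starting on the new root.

Transposed root: B → A♯ (minor 2nd down). So we spell A♯ major seventh:
A♯ — root
C𝄪 — major 3rd
E♯ — perfect 5th
G𝄪 — major 7th

A♯ – C𝄪 – E♯ – G𝄪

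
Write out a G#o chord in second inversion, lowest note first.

D, G#, B

In root position, G#o is G#–B–D.
Second inversion puts the fifth (D) in the bass.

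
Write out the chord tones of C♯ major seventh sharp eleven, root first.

C♯ E♯ G♯ B♯ F𝄪

C♯ major seventh sharp eleven is a major seventh sharp eleven built on C♯.
C♯ — root
E♯ — major 3rd
G♯ — perfect 5th
B♯ — major 7th
F𝄪 — augmented 11th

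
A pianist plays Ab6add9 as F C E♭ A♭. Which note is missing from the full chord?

The full Ab6add9 chord is A♭, C, E♭, F, B♭.
Comparing with the voicing, the major 9th (9th) — B♭ — is absent.

B♭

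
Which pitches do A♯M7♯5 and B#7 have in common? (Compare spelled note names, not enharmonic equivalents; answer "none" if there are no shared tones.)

A#

A♯M7♯5: A# C## E## G##
B#7: B# D## F## A#
Common to both → A#.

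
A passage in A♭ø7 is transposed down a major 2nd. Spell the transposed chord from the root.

Gb Bbb Dbb Fb

Ab down a major 2nd → Gb. New chord: Gb half-diminished seventh.
Gb — root
Bbb — minor 3rd
Dbb — diminished 5th
Fb — minor 7th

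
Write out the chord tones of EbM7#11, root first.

Eb, G, Bb, D, A

Root Eb, quality major seventh sharp eleven:
Root: Eb
Major 3rd (3rd): G
Perfect 5th (5th): Bb
Major 7th (7th): D
Augmented 11th (11th): A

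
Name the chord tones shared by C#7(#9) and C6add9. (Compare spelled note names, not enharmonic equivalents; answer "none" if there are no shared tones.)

none

C#7(#9) = C#, E#, G#, B, D##.
C6add9 = C, E, G, A, D.
Shared: none.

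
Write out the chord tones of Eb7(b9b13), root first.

Eb  G  Bb  Db  Fb  Cb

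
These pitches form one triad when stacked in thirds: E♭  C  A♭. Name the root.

A♭

Arranged so that each adjacent pair is a third by letter name: A♭ – C – E♭.
The bottom of that stack, A♭, is the root (this is A♭ major triad).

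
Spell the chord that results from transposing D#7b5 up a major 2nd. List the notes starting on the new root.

E#, G##, B, D#

D# up a major 2nd → E#. New chord: E# dominant seventh flat five.
- root: E#
- major 3rd: G##
- diminished 5th: B
- minor 7th: D#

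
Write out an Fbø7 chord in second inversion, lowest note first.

Cbb, Ebb, Fb, Abb

Fbø7 = Fb–Abb–Cbb–Ebb; second inversion → fifth (Cbb) lowest.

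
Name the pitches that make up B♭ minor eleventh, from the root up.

B-flat – D-flat – F – A-flat – C – E-flat

Root B-flat, quality minor eleventh:
B-flat — root
D-flat — minor 3rd
F — perfect 5th
A-flat — minor 7th
C — major 9th
E-flat — perfect 11th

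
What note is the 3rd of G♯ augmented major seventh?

Root of G♯ augmented major seventh = G#. The 3rd is a major 3rd: G# up a major 3rd → B#.

B#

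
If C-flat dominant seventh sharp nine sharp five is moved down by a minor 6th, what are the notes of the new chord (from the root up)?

E-flat, G, B, D-flat, F-sharp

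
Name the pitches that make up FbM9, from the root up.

Fb, Ab, Cb, Eb, Gb

Root Fb, quality major ninth:
Fb — root
Ab — major 3rd
Cb — perfect 5th
Eb — major 7th
Gb — major 9th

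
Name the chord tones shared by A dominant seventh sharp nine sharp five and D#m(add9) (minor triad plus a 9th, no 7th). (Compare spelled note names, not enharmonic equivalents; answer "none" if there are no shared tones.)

A dominant seventh sharp nine sharp five = A, C#, E#, G, B#.
D#m(add9) = D#, F#, A#, E#.
Shared: E#.

E#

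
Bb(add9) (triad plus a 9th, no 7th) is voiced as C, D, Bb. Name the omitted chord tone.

Bb(add9) = Bb, D, F, C. The voicing lacks the 5th (perfect 5th), F.

F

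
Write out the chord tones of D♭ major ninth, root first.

D♭ major ninth is a major ninth built on D-flat.
D-flat — root
F — major 3rd
A-flat — perfect 5th
C — major 7th
E-flat — major 9th

D-flat, F, A-flat, C, E-flat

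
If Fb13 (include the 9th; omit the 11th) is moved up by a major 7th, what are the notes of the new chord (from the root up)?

Eb – G – Bb – Db – F – C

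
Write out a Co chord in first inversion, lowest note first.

Eb, Gb, C

Co = C–Eb–Gb; first inversion → third (Eb) lowest.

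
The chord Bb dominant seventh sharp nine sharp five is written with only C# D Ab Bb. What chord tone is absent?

The full Bb dominant seventh sharp nine sharp five chord is Bb, D, F#, Ab, C#.
Comparing with the voicing, the augmented 5th (5th) — F# — is absent.

F#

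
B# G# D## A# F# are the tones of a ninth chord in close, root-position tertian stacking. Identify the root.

G#

Stacking in thirds gives G# – B# – D## – F# – A#, so G# is the root — G# dominant ninth sharp five.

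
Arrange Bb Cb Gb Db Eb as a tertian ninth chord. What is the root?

Cb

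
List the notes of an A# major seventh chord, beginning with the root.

A-sharp – C-double-sharp – E-sharp – G-double-sharp

A# major seventh is a major seventh built on A-sharp.
A-sharp — root
C-double-sharp — major 3rd
E-sharp — perfect 5th
G-double-sharp — major 7th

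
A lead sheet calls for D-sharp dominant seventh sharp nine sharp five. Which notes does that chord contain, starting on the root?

D-sharp, F-double-sharp, A-double-sharp, C-sharp, E-double-sharp

Root D-sharp, quality dominant seventh sharp nine sharp five:
Root: D-sharp
Major 3rd (3rd): F-double-sharp
Augmented 5th (5th): A-double-sharp
Minor 7th (7th): C-sharp
Augmented 9th (9th): E-double-sharp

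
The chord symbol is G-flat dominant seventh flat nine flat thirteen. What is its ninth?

Abb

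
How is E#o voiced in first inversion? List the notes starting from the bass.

E#o = E♯–G♯–B; first inversion → third (G♯) lowest.

G♯ B E♯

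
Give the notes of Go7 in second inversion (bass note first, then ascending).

Db, Fb, G, Bb

Go7 = G–Bb–Db–Fb; second inversion → fifth (Db) lowest.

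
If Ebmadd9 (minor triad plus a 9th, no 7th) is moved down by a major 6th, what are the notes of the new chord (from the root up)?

G♭, B𝄫, D♭, A♭

E♭ down a major 6th → G♭. New chord: G♭ minor added-ninth.
- root: G♭
- minor 3rd: B𝄫
- perfect 5th: D♭
- major 9th: A♭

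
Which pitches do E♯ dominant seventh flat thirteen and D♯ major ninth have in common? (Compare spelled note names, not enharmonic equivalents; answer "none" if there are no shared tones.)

E♯ dominant seventh flat thirteen = E-sharp, G-double-sharp, B-sharp, D-sharp, C-sharp.
D♯ major ninth = D-sharp, F-double-sharp, A-sharp, C-double-sharp, E-sharp.
Shared: E-sharp, D-sharp.

E-sharp – D-sharp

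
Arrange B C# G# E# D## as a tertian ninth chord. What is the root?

C#

Arranged so that each adjacent pair is a third by letter name: C# – E# – G# – B – D##.
The bottom of that stack, C#, is the root (this is C# dominant seventh sharp nine).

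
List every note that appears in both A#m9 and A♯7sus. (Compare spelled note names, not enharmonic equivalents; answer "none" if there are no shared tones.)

A#m9: A# C# E# G# B#
A♯7sus: A# D# E# G#
Common to both → A#, E#, G#.

A# – E# – G#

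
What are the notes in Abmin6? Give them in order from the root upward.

Ab  Cb  Eb  F

Root Ab, quality minor sixth:
- root: Ab
- minor 3rd: Cb
- perfect 5th: Eb
- major 6th: F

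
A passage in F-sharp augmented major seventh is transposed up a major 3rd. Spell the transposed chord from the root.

A♯, C𝄪, E𝄪, G𝄪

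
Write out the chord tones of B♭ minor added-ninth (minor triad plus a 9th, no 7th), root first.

B-flat D-flat F C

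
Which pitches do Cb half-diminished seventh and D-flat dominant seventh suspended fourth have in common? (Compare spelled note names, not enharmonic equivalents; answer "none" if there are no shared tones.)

C-flat

Cb half-diminished seventh = C-flat, E-double-flat, G-double-flat, B-double-flat.
D-flat dominant seventh suspended fourth = D-flat, G-flat, A-flat, C-flat.
Shared: C-flat.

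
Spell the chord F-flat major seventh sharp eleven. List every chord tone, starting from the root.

Root F-flat, quality major seventh sharp eleven:
F-flat — root
A-flat — major 3rd
C-flat — perfect 5th
E-flat — major 7th
B-flat — augmented 11th

F-flat, A-flat, C-flat, E-flat, B-flat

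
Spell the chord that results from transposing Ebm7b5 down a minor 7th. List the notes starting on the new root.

A minor 7th down from Eb is F, so the new chord is F half-diminished seventh.
- root: F
- minor 3rd: Ab
- diminished 5th: Cb
- minor 7th: Eb

F  Ab  Cb  Eb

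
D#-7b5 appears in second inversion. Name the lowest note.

D#-7b5 = D#–F#–A–C#. Second inversion → fifth in the bass = A.

A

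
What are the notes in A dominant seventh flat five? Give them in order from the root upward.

A C-sharp E-flat G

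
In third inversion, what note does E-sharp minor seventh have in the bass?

E-sharp minor seventh in root position is E-sharp–G-sharp–B-sharp–D-sharp.
Third inversion places the seventh in the bass, which is D-sharp.

D-sharp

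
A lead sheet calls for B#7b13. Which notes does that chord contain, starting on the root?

B#, D##, F##, A#, G#

B#7b13: dominant seventh flat thirteen on B#.
Root: B#
Major 3rd (3rd): D##
Perfect 5th (5th): F##
Minor 7th (7th): A#
Minor 13th (13th): G#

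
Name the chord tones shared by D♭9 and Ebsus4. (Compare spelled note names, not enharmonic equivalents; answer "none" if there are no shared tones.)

D♭9 = D♭, F, A♭, C♭, E♭.
Ebsus4 = E♭, A♭, B♭.
Shared: A♭, E♭.

A♭  E♭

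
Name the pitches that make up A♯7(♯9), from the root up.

A# – C## – E# – G# – B##

A♯7(♯9): dominant seventh sharp nine on A#.
A# — root
C## — major 3rd
E# — perfect 5th
G# — minor 7th
B## — augmented 9th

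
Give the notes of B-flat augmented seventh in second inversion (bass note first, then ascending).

B-flat augmented seventh = B-flat–D–F-sharp–A-flat; second inversion → fifth (F-sharp) lowest.

F-sharp, A-flat, B-flat, D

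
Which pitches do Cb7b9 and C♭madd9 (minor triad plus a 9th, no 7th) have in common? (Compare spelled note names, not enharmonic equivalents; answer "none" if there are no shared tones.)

Cb7b9 = C♭, E♭, G♭, B𝄫, D𝄫.
C♭madd9 = C♭, E𝄫, G♭, D♭.
Shared: C♭, G♭.

C♭, G♭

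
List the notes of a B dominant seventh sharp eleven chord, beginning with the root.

B dominant seventh sharp eleven is a dominant seventh sharp eleven built on B.
- root: B
- major 3rd: D-sharp
- perfect 5th: F-sharp
- minor 7th: A
- augmented 11th: E-sharp

B, D-sharp, F-sharp, A, E-sharp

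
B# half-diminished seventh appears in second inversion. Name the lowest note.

F-sharp

B# half-diminished seventh in root position is B-sharp–D-sharp–F-sharp–A-sharp.
Second inversion places the fifth in the bass, which is F-sharp.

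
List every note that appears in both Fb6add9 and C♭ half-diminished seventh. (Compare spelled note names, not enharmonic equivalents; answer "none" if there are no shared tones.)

Cb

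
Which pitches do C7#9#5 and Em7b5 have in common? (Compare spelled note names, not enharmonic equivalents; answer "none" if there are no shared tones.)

E Bb

C7#9#5 = C, E, G#, Bb, D#.
Em7b5 = E, G, Bb, D.
Shared: E, Bb.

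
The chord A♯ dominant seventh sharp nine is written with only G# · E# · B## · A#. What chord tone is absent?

C##

The full A♯ dominant seventh sharp nine chord is A#, C##, E#, G#, B##.
Comparing with the voicing, the major 3rd (3rd) — C## — is absent.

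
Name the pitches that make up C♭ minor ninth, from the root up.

C♭ minor ninth is a minor ninth built on C♭.
C♭ — root
E𝄫 — minor 3rd
G♭ — perfect 5th
B𝄫 — minor 7th
D♭ — major 9th

C♭, E𝄫, G♭, B𝄫, D♭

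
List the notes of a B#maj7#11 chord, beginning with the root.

B#maj7#11 is a major seventh sharp eleven built on B#.
Root: B#
Major 3rd (3rd): D##
Perfect 5th (5th): F##
Major 7th (7th): A##
Augmented 11th (11th): E##

B# – D## – F## – A## – E##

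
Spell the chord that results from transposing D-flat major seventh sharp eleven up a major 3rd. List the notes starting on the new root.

F  A  C  E  B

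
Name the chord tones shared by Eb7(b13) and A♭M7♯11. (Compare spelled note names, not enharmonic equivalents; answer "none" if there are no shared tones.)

Eb7(b13) = Eb, G, Bb, Db, Cb.
A♭M7♯11 = Ab, C, Eb, G, D.
Shared: Eb, G.

Eb, G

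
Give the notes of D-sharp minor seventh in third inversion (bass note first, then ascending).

In root position, D-sharp minor seventh is D#–F#–A#–C#.
Third inversion puts the seventh (C#) in the bass.

C#  D#  F#  A#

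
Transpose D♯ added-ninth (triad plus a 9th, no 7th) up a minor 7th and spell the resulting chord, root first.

Transposed root: D♯ → C♯ (minor 7th up). So we spell C♯ added-ninth:
C♯ — root
E♯ — major 3rd
G♯ — perfect 5th
D♯ — major 9th

C♯, E♯, G♯, D♯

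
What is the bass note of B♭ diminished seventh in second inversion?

Fb

B♭ diminished seventh in root position is Bb–Db–Fb–Abb.
Second inversion places the fifth in the bass, which is Fb.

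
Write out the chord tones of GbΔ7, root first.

Gb, Bb, Db, F

GbΔ7: major seventh on Gb.
Gb — root
Bb — major 3rd
Db — perfect 5th
F — major 7th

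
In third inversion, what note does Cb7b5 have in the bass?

Cb7b5 in root position is Cb–Eb–Gbb–Bbb.
Third inversion places the seventh in the bass, which is Bbb.

Bbb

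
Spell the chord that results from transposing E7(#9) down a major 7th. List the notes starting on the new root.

A major 7th down from E is F, so the new chord is F dominant seventh sharp nine.
Root: F
Major 3rd (3rd): A
Perfect 5th (5th): C
Minor 7th (7th): Eb
Augmented 9th (9th): G#

F  A  C  Eb  G#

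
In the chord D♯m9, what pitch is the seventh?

D♯m9 is built on D#; its 7th is a minor 7th above the root.
A seventh above D uses the letter C, and the minor 7th above D# is C#.

C#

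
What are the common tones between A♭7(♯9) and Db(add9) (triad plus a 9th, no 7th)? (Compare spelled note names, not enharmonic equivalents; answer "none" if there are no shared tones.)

A♭7(♯9): A♭ C E♭ G♭ B
Db(add9): D♭ F A♭ E♭
Common to both → A♭, E♭.

A♭ – E♭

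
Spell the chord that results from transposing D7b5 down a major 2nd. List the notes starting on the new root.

D down a major 2nd → C. New chord: C dominant seventh flat five.
C — root
E — major 3rd
Gb — diminished 5th
Bb — minor 7th

C, E, Gb, Bb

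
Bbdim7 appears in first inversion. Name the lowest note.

Bbdim7 = B♭–D♭–F♭–A𝄫. First inversion → third in the bass = D♭.

D♭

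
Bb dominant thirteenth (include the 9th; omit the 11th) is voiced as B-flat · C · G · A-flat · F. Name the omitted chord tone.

D

Bb dominant thirteenth = B-flat, D, F, A-flat, C, G. The voicing lacks the 3rd (major 3rd), D.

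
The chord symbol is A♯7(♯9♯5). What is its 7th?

A♯7(♯9♯5) is built on A#; its 7th is a minor 7th above the root.
A seventh above A uses the letter G, and the minor 7th above A# is G#.

G#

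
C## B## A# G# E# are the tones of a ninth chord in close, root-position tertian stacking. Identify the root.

Arranged so that each adjacent pair is a third by letter name: A# – C## – E# – G# – B##.
The bottom of that stack, A#, is the root (this is A# dominant seventh sharp nine).

A#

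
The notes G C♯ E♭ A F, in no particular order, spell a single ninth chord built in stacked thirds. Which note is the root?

Arranged so that each adjacent pair is a third by letter name: F – A – C♯ – E♭ – G.
The bottom of that stack, F, is the root (this is F dominant ninth sharp five).

F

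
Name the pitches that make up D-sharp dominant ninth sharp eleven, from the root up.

D-sharp  F-double-sharp  A-sharp  C-sharp  E-sharp  G-double-sharp

D-sharp dominant ninth sharp eleven is a dominant ninth sharp eleven built on D-sharp.
root → D-sharp
3rd (major 3rd) → F-double-sharp
5th (perfect 5th) → A-sharp
7th (minor 7th) → C-sharp
9th (major 9th) → E-sharp
11th (augmented 11th) → G-double-sharp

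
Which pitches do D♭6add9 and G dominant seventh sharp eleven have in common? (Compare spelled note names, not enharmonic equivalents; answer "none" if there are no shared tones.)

D♭6add9: Db F Ab Bb Eb
G dominant seventh sharp eleven: G B D F C#
Common to both → F.

F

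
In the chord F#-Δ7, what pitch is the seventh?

E#

Root of F#-Δ7 = F#. The 7th is a major 7th: F# up a major 7th → E#.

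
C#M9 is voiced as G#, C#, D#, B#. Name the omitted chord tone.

The full C#M9 chord is C#, E#, G#, B#, D#.
Comparing with the voicing, the major 3rd (3rd) — E# — is absent.

E#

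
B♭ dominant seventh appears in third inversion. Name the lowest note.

Ab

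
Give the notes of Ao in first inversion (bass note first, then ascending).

C Eb A

In root position, Ao is A–C–Eb.
First inversion puts the third (C) in the bass.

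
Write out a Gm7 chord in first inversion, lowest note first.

Bb  D  F  G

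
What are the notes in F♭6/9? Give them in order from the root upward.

F♭6/9 is a six-nine built on F♭.
root → F♭
3rd (major 3rd) → A♭
5th (perfect 5th) → C♭
6th (major 6th) → D♭
9th (major 9th) → G♭

F♭, A♭, C♭, D♭, G♭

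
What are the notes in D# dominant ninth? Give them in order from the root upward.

D-sharp, F-double-sharp, A-sharp, C-sharp, E-sharp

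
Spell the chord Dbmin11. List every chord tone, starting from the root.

Db – Fb – Ab – Cb – Eb – Gb

Root Db, quality minor eleventh:
root → Db
3rd (minor 3rd) → Fb
5th (perfect 5th) → Ab
7th (minor 7th) → Cb
9th (major 9th) → Eb
11th (perfect 11th) → Gb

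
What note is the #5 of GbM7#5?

D

GbM7#5 is built on Gb; its 5th is an augmented 5th above the root.
A fifth above G uses the letter D, and the augmented 5th above Gb is D.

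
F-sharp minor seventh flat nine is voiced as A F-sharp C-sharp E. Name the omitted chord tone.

The full F-sharp minor seventh flat nine chord is F-sharp, A, C-sharp, E, G.
Comparing with the voicing, the minor 9th (9th) — G — is absent.

G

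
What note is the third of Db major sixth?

F

Root of Db major sixth = Db. The 3rd is a major 3rd: Db up a major 3rd → F.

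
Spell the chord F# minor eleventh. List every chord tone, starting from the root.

F# minor eleventh is a minor eleventh built on F#.
- root: F#
- minor 3rd: A
- perfect 5th: C#
- minor 7th: E
- major 9th: G#
- perfect 11th: B

F#, A, C#, E, G#, B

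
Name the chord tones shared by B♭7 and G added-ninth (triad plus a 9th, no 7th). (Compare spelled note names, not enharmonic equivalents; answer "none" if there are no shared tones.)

B♭7 = B♭, D, F, A♭.
G added-ninth = G, B, D, A.
Shared: D.

D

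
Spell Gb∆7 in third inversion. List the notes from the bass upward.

F Gb Bb Db

Gb∆7 = Gb–Bb–Db–F; third inversion → seventh (F) lowest.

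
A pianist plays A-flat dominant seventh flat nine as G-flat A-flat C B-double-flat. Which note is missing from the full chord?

E-flat

The full A-flat dominant seventh flat nine chord is A-flat, C, E-flat, G-flat, B-double-flat.
Comparing with the voicing, the perfect 5th (5th) — E-flat — is absent.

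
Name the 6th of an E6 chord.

C#

Root of E6 = E. The 6th is a major 6th: E up a major 6th → C#.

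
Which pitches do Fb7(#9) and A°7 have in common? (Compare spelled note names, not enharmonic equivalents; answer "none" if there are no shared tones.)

Fb7(#9) = Fb, Ab, Cb, Ebb, G.
A°7 = A, C, Eb, Gb.
Shared: none.

none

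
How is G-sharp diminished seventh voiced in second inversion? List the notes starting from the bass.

G-sharp diminished seventh = G#–B–D–F; second inversion → fifth (D) lowest.

D  F  G#  B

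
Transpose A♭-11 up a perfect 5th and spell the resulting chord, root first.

E♭ G♭ B♭ D♭ F A♭

A perfect 5th up from A♭ is E♭, so the new chord is E♭ minor eleventh.
root → E♭
3rd (minor 3rd) → G♭
5th (perfect 5th) → B♭
7th (minor 7th) → D♭
9th (major 9th) → F
11th (perfect 11th) → A♭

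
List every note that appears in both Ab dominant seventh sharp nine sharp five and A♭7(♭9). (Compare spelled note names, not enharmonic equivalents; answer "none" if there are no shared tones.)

A♭  C  G♭

Ab dominant seventh sharp nine sharp five: A♭ C E G♭ B
A♭7(♭9): A♭ C E♭ G♭ B𝄫
Common to both → A♭, C, G♭.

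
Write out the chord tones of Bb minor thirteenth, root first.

B-flat, D-flat, F, A-flat, C, E-flat, G

Bb minor thirteenth: minor thirteenth on B-flat.
- root: B-flat
- minor 3rd: D-flat
- perfect 5th: F
- minor 7th: A-flat
- major 9th: C
- perfect 11th: E-flat
- major 13th: G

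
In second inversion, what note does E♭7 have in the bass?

B♭

E♭7 = E♭–G–B♭–D♭. Second inversion → fifth in the bass = B♭.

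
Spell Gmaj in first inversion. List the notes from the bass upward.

B – D – G

Gmaj = G–B–D; first inversion → third (B) lowest.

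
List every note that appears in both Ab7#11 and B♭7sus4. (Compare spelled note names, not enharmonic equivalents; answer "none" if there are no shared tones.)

Ab  Eb

Ab7#11 = Ab, C, Eb, Gb, D.
B♭7sus4 = Bb, Eb, F, Ab.
Shared: Ab, Eb.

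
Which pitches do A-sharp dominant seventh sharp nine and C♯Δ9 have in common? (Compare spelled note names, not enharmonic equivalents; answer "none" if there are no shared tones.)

A-sharp dominant seventh sharp nine: A# C## E# G# B##
C♯Δ9: C# E# G# B# D#
Common to both → E#, G#.

E#  G#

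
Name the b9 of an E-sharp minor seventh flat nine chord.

E-sharp minor seventh flat nine is built on E#; its 9th is a minor 9th above the root.
A second above E uses the letter F, and the minor 9th above E# is F#.

F#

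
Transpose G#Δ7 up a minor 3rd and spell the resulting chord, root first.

B  D♯  F♯  A♯

G♯ up a minor 3rd → B. New chord: B major seventh.
root → B
3rd (major 3rd) → D♯
5th (perfect 5th) → F♯
7th (major 7th) → A♯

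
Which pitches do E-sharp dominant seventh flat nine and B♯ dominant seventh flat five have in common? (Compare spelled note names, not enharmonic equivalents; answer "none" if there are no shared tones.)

B# – F#

E-sharp dominant seventh flat nine = E#, G##, B#, D#, F#.
B♯ dominant seventh flat five = B#, D##, F#, A#.
Shared: B#, F#.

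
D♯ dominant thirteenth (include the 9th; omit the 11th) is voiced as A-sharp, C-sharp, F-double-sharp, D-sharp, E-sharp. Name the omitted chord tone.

D♯ dominant thirteenth = D-sharp, F-double-sharp, A-sharp, C-sharp, E-sharp, B-sharp. The voicing lacks the 13th (major 13th), B-sharp.

B-sharp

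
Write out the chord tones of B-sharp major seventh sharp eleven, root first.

Root B-sharp, quality major seventh sharp eleven:
Root: B-sharp
Major 3rd (3rd): D-double-sharp
Perfect 5th (5th): F-double-sharp
Major 7th (7th): A-double-sharp
Augmented 11th (11th): E-double-sharp

B-sharp – D-double-sharp – F-double-sharp – A-double-sharp – E-double-sharp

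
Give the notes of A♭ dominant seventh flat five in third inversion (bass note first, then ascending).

A♭ dominant seventh flat five = A-flat–C–E-double-flat–G-flat; third inversion → seventh (G-flat) lowest.

G-flat – A-flat – C – E-double-flat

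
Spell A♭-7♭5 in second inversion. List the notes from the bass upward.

A♭-7♭5 = Ab–Cb–Ebb–Gb; second inversion → fifth (Ebb) lowest.

Ebb – Gb – Ab – Cb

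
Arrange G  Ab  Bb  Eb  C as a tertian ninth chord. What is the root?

Stacking in thirds gives Ab – C – Eb – G – Bb, so Ab is the root — Ab major ninth.

Ab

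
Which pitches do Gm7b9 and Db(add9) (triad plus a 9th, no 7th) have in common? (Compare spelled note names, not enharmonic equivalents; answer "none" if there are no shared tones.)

F, Ab

Gm7b9: G Bb D F Ab
Db(add9): Db F Ab Eb
Common to both → F, Ab.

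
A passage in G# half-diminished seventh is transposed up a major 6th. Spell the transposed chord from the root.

A major 6th up from G-sharp is E-sharp, so the new chord is E-sharp half-diminished seventh.
root → E-sharp
3rd (minor 3rd) → G-sharp
5th (diminished 5th) → B
7th (minor 7th) → D-sharp

E-sharp G-sharp B D-sharp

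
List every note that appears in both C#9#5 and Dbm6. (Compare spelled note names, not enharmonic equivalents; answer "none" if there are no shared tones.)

none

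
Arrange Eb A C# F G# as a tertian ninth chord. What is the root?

F

Arranged so that each adjacent pair is a third by letter name: F – A – C# – Eb – G#.
The bottom of that stack, F, is the root (this is F dominant seventh sharp nine sharp five).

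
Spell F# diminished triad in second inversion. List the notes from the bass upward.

C  F#  A

In root position, F# diminished triad is F#–A–C.
Second inversion puts the fifth (C) in the bass.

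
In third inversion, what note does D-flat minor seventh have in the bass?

D-flat minor seventh = D-flat–F-flat–A-flat–C-flat. Third inversion → seventh in the bass = C-flat.

C-flat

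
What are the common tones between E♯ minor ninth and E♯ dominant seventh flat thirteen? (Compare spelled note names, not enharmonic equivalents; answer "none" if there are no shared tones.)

E♯ minor ninth = E-sharp, G-sharp, B-sharp, D-sharp, F-double-sharp.
E♯ dominant seventh flat thirteen = E-sharp, G-double-sharp, B-sharp, D-sharp, C-sharp.
Shared: E-sharp, B-sharp, D-sharp.

E-sharp, B-sharp, D-sharp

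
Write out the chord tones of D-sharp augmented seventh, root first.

D-sharp, F-double-sharp, A-double-sharp, C-sharp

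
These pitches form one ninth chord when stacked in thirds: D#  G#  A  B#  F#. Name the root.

G#

Stacking in thirds gives G# – B# – D# – F# – A, so G# is the root — G# dominant seventh flat nine.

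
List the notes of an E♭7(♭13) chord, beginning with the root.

E♭7(♭13) is a dominant seventh flat thirteen built on Eb.
root → Eb
3rd (major 3rd) → G
5th (perfect 5th) → Bb
7th (minor 7th) → Db
13th (minor 13th) → Cb

Eb, G, Bb, Db, Cb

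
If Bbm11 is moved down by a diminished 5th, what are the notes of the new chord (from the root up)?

E – G – B – D – F# – A

Transposed root: Bb → E (diminished 5th down). So we spell E minor eleventh:
E — root
G — minor 3rd
B — perfect 5th
D — minor 7th
F# — major 9th
A — perfect 11th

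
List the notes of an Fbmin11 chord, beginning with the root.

Root Fb, quality minor eleventh:
- root: Fb
- minor 3rd: Abb
- perfect 5th: Cb
- minor 7th: Ebb
- major 9th: Gb
- perfect 11th: Bbb

Fb – Abb – Cb – Ebb – Gb – Bbb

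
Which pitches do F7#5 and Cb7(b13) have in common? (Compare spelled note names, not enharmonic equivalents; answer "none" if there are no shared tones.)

E♭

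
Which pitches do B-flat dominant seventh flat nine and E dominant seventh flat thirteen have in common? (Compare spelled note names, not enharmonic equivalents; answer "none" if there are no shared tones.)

B-flat dominant seventh flat nine: B-flat D F A-flat C-flat
E dominant seventh flat thirteen: E G-sharp B D C
Common to both → D.

D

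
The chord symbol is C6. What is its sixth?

A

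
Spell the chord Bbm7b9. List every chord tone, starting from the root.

Bbm7b9 is a minor seventh flat nine built on Bb.
root → Bb
3rd (minor 3rd) → Db
5th (perfect 5th) → F
7th (minor 7th) → Ab
9th (minor 9th) → Cb

Bb, Db, F, Ab, Cb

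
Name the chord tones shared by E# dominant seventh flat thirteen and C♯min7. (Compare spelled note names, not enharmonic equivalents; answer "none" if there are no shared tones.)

C#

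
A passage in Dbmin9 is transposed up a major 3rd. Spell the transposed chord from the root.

Transposed root: D♭ → F (major 3rd up). So we spell F minor ninth:
Root: F
Minor 3rd (3rd): A♭
Perfect 5th (5th): C
Minor 7th (7th): E♭
Major 9th (9th): G

F A♭ C E♭ G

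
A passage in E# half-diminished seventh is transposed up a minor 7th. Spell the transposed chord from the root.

Transposed root: E# → D# (minor 7th up). So we spell D# half-diminished seventh:
D# — root
F# — minor 3rd
A — diminished 5th
C# — minor 7th

D# – F# – A – C#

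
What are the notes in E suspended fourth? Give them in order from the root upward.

E, A, B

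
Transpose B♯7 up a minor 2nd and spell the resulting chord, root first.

A minor 2nd up from B♯ is C♯, so the new chord is C♯ dominant seventh.
- root: C♯
- major 3rd: E♯
- perfect 5th: G♯
- minor 7th: B

C♯, E♯, G♯, B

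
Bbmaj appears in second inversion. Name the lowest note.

F

Bbmaj in root position is Bb–D–F.
Second inversion places the fifth in the bass, which is F.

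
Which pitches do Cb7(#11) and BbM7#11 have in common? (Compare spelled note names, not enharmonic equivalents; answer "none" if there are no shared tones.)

F

Cb7(#11) = Cb, Eb, Gb, Bbb, F.
BbM7#11 = Bb, D, F, A, E.
Shared: F.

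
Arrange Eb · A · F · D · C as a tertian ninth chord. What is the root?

Stacking in thirds gives D – F – A – C – Eb, so D is the root — D minor seventh flat nine.

D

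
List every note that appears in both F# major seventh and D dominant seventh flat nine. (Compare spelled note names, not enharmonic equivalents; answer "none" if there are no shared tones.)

F#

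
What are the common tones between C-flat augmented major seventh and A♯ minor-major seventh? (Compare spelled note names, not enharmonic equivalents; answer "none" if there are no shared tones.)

C-flat augmented major seventh: C-flat E-flat G B-flat
A♯ minor-major seventh: A-sharp C-sharp E-sharp G-double-sharp
Common to both → none.

none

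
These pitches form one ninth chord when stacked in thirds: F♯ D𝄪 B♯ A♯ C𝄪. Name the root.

Stacking in thirds gives B♯ – D𝄪 – F♯ – A♯ – C𝄪, so B♯ is the root — B♯ dominant ninth flat five.

B♯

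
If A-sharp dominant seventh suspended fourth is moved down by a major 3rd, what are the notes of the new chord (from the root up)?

F-sharp, B, C-sharp, E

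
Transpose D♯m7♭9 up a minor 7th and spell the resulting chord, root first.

C♯  E  G♯  B  D

A minor 7th up from D♯ is C♯, so the new chord is C♯ minor seventh flat nine.
root → C♯
3rd (minor 3rd) → E
5th (perfect 5th) → G♯
7th (minor 7th) → B
9th (minor 9th) → D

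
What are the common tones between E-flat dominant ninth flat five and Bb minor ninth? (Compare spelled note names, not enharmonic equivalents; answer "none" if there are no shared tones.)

D-flat – F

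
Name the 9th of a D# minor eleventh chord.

E#

Root of D# minor eleventh = D#. The 9th is a major 9th: D# up a major 9th → E#.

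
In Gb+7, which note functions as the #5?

Root of Gb+7 = Gb. The 5th is an augmented 5th: Gb up an augmented 5th → D.

D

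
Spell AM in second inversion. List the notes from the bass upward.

E A C#

In root position, AM is A–C#–E.
Second inversion puts the fifth (E) in the bass.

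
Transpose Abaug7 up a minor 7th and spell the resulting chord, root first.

A minor 7th up from Ab is Gb, so the new chord is Gb augmented seventh.
Gb — root
Bb — major 3rd
D — augmented 5th
Fb — minor 7th

Gb  Bb  D  Fb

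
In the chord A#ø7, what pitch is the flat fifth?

E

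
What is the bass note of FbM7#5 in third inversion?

Eb

FbM7#5 = Fb–Ab–C–Eb. Third inversion → seventh in the bass = Eb.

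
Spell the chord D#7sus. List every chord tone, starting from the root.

D# – G# – A# – C#

Root D#, quality dominant seventh suspended fourth:
Root: D#
Perfect 4th (4th): G#
Perfect 5th (5th): A#
Minor 7th (7th): C#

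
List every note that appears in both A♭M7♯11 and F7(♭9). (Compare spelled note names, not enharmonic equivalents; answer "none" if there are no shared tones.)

C Eb

A♭M7♯11: Ab C Eb G D
F7(♭9): F A C Eb Gb
Common to both → C, Eb.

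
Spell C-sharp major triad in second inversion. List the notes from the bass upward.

C-sharp major triad = C#–E#–G#; second inversion → fifth (G#) lowest.

G# C# E#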